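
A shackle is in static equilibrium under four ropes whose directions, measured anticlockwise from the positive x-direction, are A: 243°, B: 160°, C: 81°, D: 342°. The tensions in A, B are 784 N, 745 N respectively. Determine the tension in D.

Resolve: ΣF_x = 784 cos 243° + 745 cos 160° + T_C cos 81° + T_D cos 342° = 0.
        ΣF_y = 784 sin 243° + 745 sin 160° + T_C sin 81° + T_D sin 342° = 0.
The known terms sum to (-1056, -443.7) N, so 0.1564 T_C + 0.9511 T_D = 1056 and 0.9877 T_C − 0.3090 T_D = 443.7.
Solving simultaneously: T_C = 757.7 N, T_D = 985.7 N.

T_D ≈ 986 N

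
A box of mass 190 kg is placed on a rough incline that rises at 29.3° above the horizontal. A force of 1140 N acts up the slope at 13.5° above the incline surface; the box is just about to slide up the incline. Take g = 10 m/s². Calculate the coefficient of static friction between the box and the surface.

μ ≈ 0.128

On the verge of sliding up the incline, friction is at its maximum μN and acts down the slope.
Perpendicular to incline: N = W cos 29.3° − P sin 13.5° = 1657 − 266.1 = 1391 N.
Along incline: P cos 13.5° − μN = W sin 29.3° → μ = −(W sin 29.3° − P cos 13.5°) / N = 0.1285.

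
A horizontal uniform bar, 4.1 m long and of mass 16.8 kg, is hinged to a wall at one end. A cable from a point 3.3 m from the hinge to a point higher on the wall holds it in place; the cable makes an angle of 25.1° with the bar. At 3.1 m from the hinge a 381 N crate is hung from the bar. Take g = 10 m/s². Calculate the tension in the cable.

Take torques about the hinge: T sin 25.1° · 3.3 = 16.8×10×2.05 + 381×3.1 = 1525.5 N·m.
So T = 1525.5 / (0.4242 × 3.3) = 1089.8 N.

T ≈ 1090 N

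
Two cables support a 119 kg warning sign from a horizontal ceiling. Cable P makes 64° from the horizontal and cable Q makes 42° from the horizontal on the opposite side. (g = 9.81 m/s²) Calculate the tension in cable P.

T_P ≈ 903 N

Weight W = 119 × 9.81 = 1167 N acts straight down.
Horizontal: T_P cos 64° = T_Q cos 42°  →  T_Q = 0.5899 T_P.
Vertical: T_P sin 64° + T_Q sin 42° = 1167.
Substituting the horizontal relation into the vertical equation gives 1.294 T_P = 1167, so T_P = 902.5 N.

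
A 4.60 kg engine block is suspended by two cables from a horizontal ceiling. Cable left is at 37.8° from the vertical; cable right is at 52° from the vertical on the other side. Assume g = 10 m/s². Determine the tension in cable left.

T_left ≈ 36.2 N

Angles from the horizontal: cable left is 90° − 37.8° = 52.2°, cable right is 90° − 52° = 38°.
Weight W = 4.60 × 10 = 46 N acts straight down.
Horizontal: T_left cos 52.2° = T_right cos 38°  →  T_right = 0.7778 T_left.
Vertical: T_left sin 52.2° + T_right sin 38° = 46.
Substituting the horizontal relation into the vertical equation gives 1.269 T_left = 46, so T_left = 36.25 N.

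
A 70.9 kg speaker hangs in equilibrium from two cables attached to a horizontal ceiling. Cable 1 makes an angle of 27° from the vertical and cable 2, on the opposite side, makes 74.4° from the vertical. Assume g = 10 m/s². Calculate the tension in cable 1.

Angles from the horizontal: cable 1 is 90° − 27° = 63°, cable 2 is 90° − 74.4° = 15.6°.
Weight W = 70.9 × 10 = 709 N acts straight down.
Horizontal: T_1 cos 63° = T_2 cos 15.6°  →  T_2 = 0.4714 T_1.
Vertical: T_1 sin 63° + T_2 sin 15.6° = 709.
Substituting the horizontal relation into the vertical equation gives 1.018 T_1 = 709, so T_1 = 696.6 N.

T_1 ≈ 697 N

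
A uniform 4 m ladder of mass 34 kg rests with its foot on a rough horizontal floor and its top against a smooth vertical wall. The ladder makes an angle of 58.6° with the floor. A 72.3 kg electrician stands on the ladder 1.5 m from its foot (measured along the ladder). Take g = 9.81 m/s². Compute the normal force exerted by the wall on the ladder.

N_wall ≈ 264 N

Torques about the foot: N_wall · 4 sin 58.6° = 34×9.81×2 cos 58.6° + 72.3×9.81×1.5 cos 58.6° → N_wall = 264.15 N.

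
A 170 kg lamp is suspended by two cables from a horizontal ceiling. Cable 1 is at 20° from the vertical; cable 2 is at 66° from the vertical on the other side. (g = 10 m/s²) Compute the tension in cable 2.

Angles from the horizontal: cable 1 is 90° − 20° = 70°, cable 2 is 90° − 66° = 24°.
Weight W = 170 × 10 = 1700 N acts straight down.
Horizontal: T_1 cos 70° = T_2 cos 24°  →  T_1 = 2.671 T_2.
Vertical: T_1 sin 70° + T_2 sin 24° = 1700.
Substituting the horizontal relation into the vertical equation gives 2.917 T_2 = 1700, so T_2 = 582.9 N.

T_2 ≈ 583 N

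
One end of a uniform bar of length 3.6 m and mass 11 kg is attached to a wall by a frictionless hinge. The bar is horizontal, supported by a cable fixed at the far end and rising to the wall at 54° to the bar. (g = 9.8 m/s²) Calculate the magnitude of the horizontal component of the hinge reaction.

H_x ≈ 39.2 N

Take torques about the hinge: T sin 54° · 3.6 = 11×9.8×1.8 = 194.04 N·m.
So T = 194.04 / (0.8090 × 3.6) = 66.624 N.
ΣF_x = 0: H_x = T cos 54° = 39.161 N.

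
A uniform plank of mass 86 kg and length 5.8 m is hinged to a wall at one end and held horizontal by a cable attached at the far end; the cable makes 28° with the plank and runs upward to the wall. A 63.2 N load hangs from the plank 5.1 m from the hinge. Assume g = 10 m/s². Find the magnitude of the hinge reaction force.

|H| ≈ 1010 N

Take torques about the hinge: T sin 28° · 5.8 = 86×10×2.9 + 63.2×5.1 = 2816.3 N·m.
So T = 2816.3 / (0.4695 × 5.8) = 1034.3 N.
ΣF_x = 0: H_x = T cos 28° = 913.23 N.
ΣF_y = 0: H_y = (86×10 + 63.2) − T sin 28° = 923.2 − 485.57 = 437.63 N.
|H| = √(H_x² + H_y²) = √((913.23)² + (437.63)²) = 1012.7 N.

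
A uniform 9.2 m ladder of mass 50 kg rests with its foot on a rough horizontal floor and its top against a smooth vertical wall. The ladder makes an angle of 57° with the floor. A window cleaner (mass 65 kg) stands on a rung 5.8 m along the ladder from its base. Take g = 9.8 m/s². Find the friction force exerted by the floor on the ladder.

Torques about the foot: N_wall · 9.2 sin 57° = 50×9.8×4.6 cos 57° + 65×9.8×5.8 cos 57° → N_wall = 419.9 N.
ΣF_x = 0: f_floor = N_wall = 419.9 N.

f ≈ 420 N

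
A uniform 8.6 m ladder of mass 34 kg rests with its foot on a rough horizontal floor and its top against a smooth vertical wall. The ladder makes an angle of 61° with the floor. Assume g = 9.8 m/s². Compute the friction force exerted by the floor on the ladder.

f ≈ 92.3 N

Torques about the foot: N_wall · 8.6 sin 61° = 34×9.8×4.3 cos 61° → N_wall = 92.348 N.
ΣF_x = 0: f_floor = N_wall = 92.348 N.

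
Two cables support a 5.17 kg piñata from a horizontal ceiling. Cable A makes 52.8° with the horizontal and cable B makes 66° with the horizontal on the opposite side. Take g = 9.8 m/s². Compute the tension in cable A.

T_A ≈ 23.5 N

Weight W = 5.17 × 9.8 = 50.67 N acts straight down.
Horizontal: T_A cos 52.8° = T_B cos 66°  →  T_B = 1.486 T_A.
Vertical: T_A sin 52.8° + T_B sin 66° = 50.67.
Substituting the horizontal relation into the vertical equation gives 2.154 T_A = 50.67, so T_A = 23.52 N.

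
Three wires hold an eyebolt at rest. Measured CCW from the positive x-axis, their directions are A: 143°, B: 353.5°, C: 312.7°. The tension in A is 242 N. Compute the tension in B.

Resolve: ΣF_x = 242 cos 143° + T_B cos 353.5° + T_C cos 312.7° = 0.
        ΣF_y = 242 sin 143° + T_B sin 353.5° + T_C sin 312.7° = 0.
The known terms sum to (-193.3, 145.6) N, so 0.9936 T_B + 0.6782 T_C = 193.3 and -0.1132 T_B − 0.7349 T_C = -145.6.
Solving simultaneously: T_B = 66.22 N, T_C = 188 N.

T_B ≈ 66.2 N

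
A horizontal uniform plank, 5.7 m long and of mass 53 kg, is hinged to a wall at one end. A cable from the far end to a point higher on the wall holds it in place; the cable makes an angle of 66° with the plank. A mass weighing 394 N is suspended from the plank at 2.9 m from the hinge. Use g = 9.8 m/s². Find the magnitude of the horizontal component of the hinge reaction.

H_x ≈ 205 N

Take torques about the hinge: T sin 66° · 5.7 = 53×9.8×2.85 + 394×2.9 = 2622.9 N·m.
So T = 2622.9 / (0.9135 × 5.7) = 503.7 N.
ΣF_x = 0: H_x = T cos 66° = 204.87 N.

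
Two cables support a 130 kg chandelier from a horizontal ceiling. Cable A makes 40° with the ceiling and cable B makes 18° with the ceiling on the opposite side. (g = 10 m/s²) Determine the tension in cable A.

T_A ≈ 1460 N

Weight W = 130 × 10 = 1300 N acts straight down.
Horizontal: T_A cos 40° = T_B cos 18°  →  T_B = 0.8055 T_A.
Vertical: T_A sin 40° + T_B sin 18° = 1300.
Substituting the horizontal relation into the vertical equation gives 0.8917 T_A = 1300, so T_A = 1458 N.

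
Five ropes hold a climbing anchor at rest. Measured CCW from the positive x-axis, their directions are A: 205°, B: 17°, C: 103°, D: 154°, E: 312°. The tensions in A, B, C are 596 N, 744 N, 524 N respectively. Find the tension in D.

Resolve: ΣF_x = 596 cos 205° + 744 cos 17° + 524 cos 103° + T_D cos 154° + T_E cos 312° = 0.
        ΣF_y = 596 sin 205° + 744 sin 17° + 524 sin 103° + T_D sin 154° + T_E sin 312° = 0.
The known terms sum to (53.46, 476.2) N, so -0.8988 T_D + 0.6691 T_E = -53.46 and 0.4384 T_D − 0.7431 T_E = -476.2.
Solving simultaneously: T_D = 956.7 N, T_E = 1205 N.

T_D ≈ 957 N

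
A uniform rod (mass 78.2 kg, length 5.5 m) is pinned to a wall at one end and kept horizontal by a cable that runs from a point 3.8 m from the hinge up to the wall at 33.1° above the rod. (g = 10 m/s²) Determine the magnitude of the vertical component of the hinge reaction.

Take torques about the hinge: T sin 33.1° · 3.8 = 78.2×10×2.75 = 2150.5 N·m.
So T = 2150.5 / (0.5461 × 3.8) = 1036.3 N.
ΣF_y = 0: H_y = (78.2×10) − T sin 33.1° = 782 − 565.92 = 216.08 N.

|H_y| ≈ 216 N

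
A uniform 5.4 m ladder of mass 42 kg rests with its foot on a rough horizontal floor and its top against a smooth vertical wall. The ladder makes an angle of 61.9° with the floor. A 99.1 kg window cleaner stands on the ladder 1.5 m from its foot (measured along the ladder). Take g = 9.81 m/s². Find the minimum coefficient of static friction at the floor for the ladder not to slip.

ΣF_y = 0: N_floor = 42×9.81 + 99.1×9.81 = 1384.2 N.
Torques about the foot: N_wall · 5.4 sin 61.9° = 42×9.81×2.7 cos 61.9° + 99.1×9.81×1.5 cos 61.9° → N_wall = 254.19 N.
ΣF_x = 0: f_floor = N_wall = 254.19 N.
μ_min = f_floor / N_floor = 254.19 / 1384.2 = 0.1836.

μ_min ≈ 0.184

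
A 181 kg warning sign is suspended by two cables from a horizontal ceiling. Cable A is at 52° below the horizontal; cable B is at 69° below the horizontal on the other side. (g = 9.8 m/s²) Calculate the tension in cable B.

T_B ≈ 1270 N

Weight W = 181 × 9.8 = 1774 N acts straight down.
Horizontal: T_A cos 52° = T_B cos 69°  →  T_A = 0.5821 T_B.
Vertical: T_A sin 52° + T_B sin 69° = 1774.
Substituting the horizontal relation into the vertical equation gives 1.392 T_B = 1774, so T_B = 1274 N.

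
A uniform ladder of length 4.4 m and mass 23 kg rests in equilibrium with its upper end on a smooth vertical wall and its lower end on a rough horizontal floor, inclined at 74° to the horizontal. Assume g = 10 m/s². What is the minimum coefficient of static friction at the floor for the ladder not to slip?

ΣF_y = 0: N_floor = 23×10 = 230 N.
Torques about the foot: N_wall · 4.4 sin 74° = 23×10×2.2 cos 74° → N_wall = 32.976 N.
ΣF_x = 0: f_floor = N_wall = 32.976 N.
μ_min = f_floor / N_floor = 32.976 / 230 = 0.1434.

μ_min ≈ 0.143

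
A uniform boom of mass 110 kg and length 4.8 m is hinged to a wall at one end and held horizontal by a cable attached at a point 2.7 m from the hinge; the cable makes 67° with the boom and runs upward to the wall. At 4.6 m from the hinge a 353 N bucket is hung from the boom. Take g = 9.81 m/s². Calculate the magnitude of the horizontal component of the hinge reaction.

H_x ≈ 662 N

Take torques about the hinge: T sin 67° · 2.7 = 110×9.81×2.4 + 353×4.6 = 4213.6 N·m.
So T = 4213.6 / (0.9205 × 2.7) = 1695.4 N.
ΣF_x = 0: H_x = T cos 67° = 662.44 N.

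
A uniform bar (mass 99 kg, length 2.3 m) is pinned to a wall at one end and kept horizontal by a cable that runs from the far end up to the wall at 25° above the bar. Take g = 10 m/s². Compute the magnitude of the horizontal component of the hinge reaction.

H_x ≈ 1060 N

Take torques about the hinge: T sin 25° · 2.3 = 99×10×1.15 = 1138.5 N·m.
So T = 1138.5 / (0.4226 × 2.3) = 1171.3 N.
ΣF_x = 0: H_x = T cos 25° = 1061.5 N.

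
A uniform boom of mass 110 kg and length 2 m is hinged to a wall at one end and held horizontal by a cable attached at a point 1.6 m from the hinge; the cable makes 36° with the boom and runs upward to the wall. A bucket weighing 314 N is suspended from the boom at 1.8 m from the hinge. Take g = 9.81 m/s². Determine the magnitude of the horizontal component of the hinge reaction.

H_x ≈ 1410 N

Take torques about the hinge: T sin 36° · 1.6 = 110×9.81×1 + 314×1.8 = 1644.3 N·m.
So T = 1644.3 / (0.5878 × 1.6) = 1748.4 N.
ΣF_x = 0: H_x = T cos 36° = 1414.5 N.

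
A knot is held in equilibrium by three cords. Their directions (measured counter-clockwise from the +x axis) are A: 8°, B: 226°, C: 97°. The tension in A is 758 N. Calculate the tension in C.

T_C ≈ 600 N

Resolve: ΣF_x = 758 cos 8° + T_B cos 226° + T_C cos 97° = 0.
        ΣF_y = 758 sin 8° + T_B sin 226° + T_C sin 97° = 0.
The known terms sum to (750.6, 105.5) N, so -0.6947 T_B − 0.1219 T_C = -750.6 and -0.7193 T_B + 0.9925 T_C = -105.5.
Solving simultaneously: T_B = 975.2 N, T_C = 600.5 N.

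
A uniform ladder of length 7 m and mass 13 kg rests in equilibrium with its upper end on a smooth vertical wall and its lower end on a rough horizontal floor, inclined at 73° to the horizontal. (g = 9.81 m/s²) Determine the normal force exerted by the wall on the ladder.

N_wall ≈ 19.5 N

Torques about the foot: N_wall · 7 sin 73° = 13×9.81×3.5 cos 73° → N_wall = 19.495 N.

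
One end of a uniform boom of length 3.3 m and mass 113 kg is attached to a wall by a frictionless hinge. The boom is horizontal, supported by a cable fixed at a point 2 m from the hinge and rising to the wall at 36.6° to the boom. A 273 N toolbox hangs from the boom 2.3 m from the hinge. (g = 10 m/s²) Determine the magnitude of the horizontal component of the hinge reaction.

Take torques about the hinge: T sin 36.6° · 2 = 113×10×1.65 + 273×2.3 = 2492.4 N·m.
So T = 2492.4 / (0.5962 × 2) = 2090.2 N.
ΣF_x = 0: H_x = T cos 36.6° = 1678 N.

H_x ≈ 1680 N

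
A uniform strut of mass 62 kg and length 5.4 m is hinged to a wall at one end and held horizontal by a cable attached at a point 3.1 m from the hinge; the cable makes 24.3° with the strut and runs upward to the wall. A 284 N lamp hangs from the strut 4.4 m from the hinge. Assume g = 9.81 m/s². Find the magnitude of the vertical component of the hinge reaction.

Take torques about the hinge: T sin 24.3° · 3.1 = 62×9.81×2.7 + 284×4.4 = 2891.8 N·m.
So T = 2891.8 / (0.4115 × 3.1) = 2266.8 N.
ΣF_y = 0: H_y = (62×9.81 + 284) − T sin 24.3° = 892.22 − 932.84 = -40.617 N.

|H_y| ≈ 40.6 N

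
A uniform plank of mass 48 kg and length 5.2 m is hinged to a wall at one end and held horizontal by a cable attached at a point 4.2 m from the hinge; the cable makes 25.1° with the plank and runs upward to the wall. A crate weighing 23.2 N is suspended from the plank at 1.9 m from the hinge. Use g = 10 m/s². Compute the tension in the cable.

Take torques about the hinge: T sin 25.1° · 4.2 = 48×10×2.6 + 23.2×1.9 = 1292.1 N·m.
So T = 1292.1 / (0.4242 × 4.2) = 725.22 N.

T ≈ 725 N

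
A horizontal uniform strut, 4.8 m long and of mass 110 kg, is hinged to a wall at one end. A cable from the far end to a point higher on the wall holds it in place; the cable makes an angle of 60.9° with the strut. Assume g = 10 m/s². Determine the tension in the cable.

T ≈ 629 N

Take torques about the hinge: T sin 60.9° · 4.8 = 110×10×2.4 = 2640 N·m.
So T = 2640 / (0.8738 × 4.8) = 629.45 N.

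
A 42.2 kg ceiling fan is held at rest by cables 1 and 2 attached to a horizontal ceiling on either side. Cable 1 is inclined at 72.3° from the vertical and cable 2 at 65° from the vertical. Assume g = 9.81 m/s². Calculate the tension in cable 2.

Angles from the horizontal: cable 1 is 90° − 72.3° = 17.7°, cable 2 is 90° − 65° = 25°.
Weight W = 42.2 × 9.81 = 414 N acts straight down.
Horizontal: T_1 cos 17.7° = T_2 cos 25°  →  T_1 = 0.9513 T_2.
Vertical: T_1 sin 17.7° + T_2 sin 25° = 414.
Substituting the horizontal relation into the vertical equation gives 0.7119 T_2 = 414, so T_2 = 581.6 N.

T_2 ≈ 582 N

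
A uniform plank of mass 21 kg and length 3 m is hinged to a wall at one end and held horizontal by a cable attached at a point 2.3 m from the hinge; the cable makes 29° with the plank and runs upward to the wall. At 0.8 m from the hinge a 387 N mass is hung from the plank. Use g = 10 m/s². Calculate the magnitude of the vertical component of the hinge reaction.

Take torques about the hinge: T sin 29° · 2.3 = 21×10×1.5 + 387×0.8 = 624.6 N·m.
So T = 624.6 / (0.4848 × 2.3) = 560.15 N.
ΣF_y = 0: H_y = (21×10 + 387) − T sin 29° = 597 − 271.57 = 325.43 N.

|H_y| ≈ 325 N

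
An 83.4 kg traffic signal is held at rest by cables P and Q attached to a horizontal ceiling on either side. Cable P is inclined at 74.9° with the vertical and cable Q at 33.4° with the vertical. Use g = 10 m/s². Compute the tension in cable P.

T_P ≈ 484 N

Angles from the horizontal: cable P is 90° − 74.9° = 15.1°, cable Q is 90° − 33.4° = 56.6°.
Weight W = 83.4 × 10 = 834 N acts straight down.
Horizontal: T_P cos 15.1° = T_Q cos 56.6°  →  T_Q = 1.754 T_P.
Vertical: T_P sin 15.1° + T_Q sin 56.6° = 834.
Substituting the horizontal relation into the vertical equation gives 1.725 T_P = 834, so T_P = 483.6 N.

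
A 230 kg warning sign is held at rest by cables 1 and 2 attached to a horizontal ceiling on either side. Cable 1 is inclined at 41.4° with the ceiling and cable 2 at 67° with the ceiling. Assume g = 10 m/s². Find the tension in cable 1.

Weight W = 230 × 10 = 2300 N acts straight down.
Horizontal: T_1 cos 41.4° = T_2 cos 67°  →  T_2 = 1.92 T_1.
Vertical: T_1 sin 41.4° + T_2 sin 67° = 2300.
Substituting the horizontal relation into the vertical equation gives 2.428 T_1 = 2300, so T_1 = 947.1 N.

T_1 ≈ 947 N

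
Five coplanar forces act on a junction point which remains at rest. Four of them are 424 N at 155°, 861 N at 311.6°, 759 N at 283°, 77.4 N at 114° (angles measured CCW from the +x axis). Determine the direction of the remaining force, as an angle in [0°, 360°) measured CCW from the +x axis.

θ ≈ 106°

Sum the known components: ΣF_x = 326.6 N, ΣF_y = -1134 N.
For equilibrium the remaining force must supply (−ΣF_x, −ΣF_y) = (-326.6, 1134) N.
Magnitude = √((-326.6)² + (1134)²) = 1180 N; direction = atan2(1134, -326.6) = 106.1°.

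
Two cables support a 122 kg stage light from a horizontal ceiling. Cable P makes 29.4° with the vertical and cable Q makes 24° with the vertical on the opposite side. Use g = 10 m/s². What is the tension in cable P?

T_P ≈ 618 N

Angles from the horizontal: cable P is 90° − 29.4° = 60.6°, cable Q is 90° − 24° = 66°.
Weight W = 122 × 10 = 1220 N acts straight down.
Horizontal: T_P cos 60.6° = T_Q cos 66°  →  T_Q = 1.207 T_P.
Vertical: T_P sin 60.6° + T_Q sin 66° = 1220.
Substituting the horizontal relation into the vertical equation gives 1.974 T_P = 1220, so T_P = 618.1 N.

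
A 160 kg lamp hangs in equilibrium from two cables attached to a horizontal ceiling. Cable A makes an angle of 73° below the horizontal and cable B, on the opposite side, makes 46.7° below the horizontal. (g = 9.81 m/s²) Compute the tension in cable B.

Weight W = 160 × 9.81 = 1570 N acts straight down.
Horizontal: T_A cos 73° = T_B cos 46.7°  →  T_A = 2.346 T_B.
Vertical: T_A sin 73° + T_B sin 46.7° = 1570.
Substituting the horizontal relation into the vertical equation gives 2.971 T_B = 1570, so T_B = 528.3 N.

T_B ≈ 528 N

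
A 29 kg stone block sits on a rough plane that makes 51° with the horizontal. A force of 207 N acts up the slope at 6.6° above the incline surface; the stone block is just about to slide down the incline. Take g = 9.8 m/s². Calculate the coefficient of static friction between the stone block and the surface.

μ ≈ 0.0983

On the verge of sliding down the incline, friction is at its maximum μN and acts up the slope.
Perpendicular to incline: N = W cos 51° − P sin 6.6° = 178.9 − 23.79 = 155.1 N.
Along incline: P cos 6.6° + μN = W sin 51° → μ = (W sin 51° − P cos 6.6°) / N = 0.09826.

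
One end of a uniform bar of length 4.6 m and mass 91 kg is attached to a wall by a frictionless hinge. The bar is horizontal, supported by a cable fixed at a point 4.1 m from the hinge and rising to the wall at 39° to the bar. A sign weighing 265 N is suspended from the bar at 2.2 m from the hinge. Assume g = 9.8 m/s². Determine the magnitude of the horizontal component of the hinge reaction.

Take torques about the hinge: T sin 39° · 4.1 = 91×9.8×2.3 + 265×2.2 = 2634.1 N·m.
So T = 2634.1 / (0.6293 × 4.1) = 1020.9 N.
ΣF_x = 0: H_x = T cos 39° = 793.39 N.

H_x ≈ 793 N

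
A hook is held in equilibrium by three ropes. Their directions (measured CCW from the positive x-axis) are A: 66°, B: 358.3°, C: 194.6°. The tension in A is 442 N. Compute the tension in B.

T_B ≈ 1230 N

Resolve: ΣF_x = 442 cos 66° + T_B cos 358.3° + T_C cos 194.6° = 0.
        ΣF_y = 442 sin 66° + T_B sin 358.3° + T_C sin 194.6° = 0.
The known terms sum to (179.8, 403.8) N, so 0.9996 T_B − 0.9677 T_C = -179.8 and -0.0297 T_B − 0.2521 T_C = -403.8.
Solving simultaneously: T_B = 1231 N, T_C = 1457 N.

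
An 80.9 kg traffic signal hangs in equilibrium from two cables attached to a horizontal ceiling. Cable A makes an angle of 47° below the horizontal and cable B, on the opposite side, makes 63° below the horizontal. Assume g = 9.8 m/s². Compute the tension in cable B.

T_B ≈ 575 N

Weight W = 80.9 × 9.8 = 792.8 N acts straight down.
Horizontal: T_A cos 47° = T_B cos 63°  →  T_A = 0.6657 T_B.
Vertical: T_A sin 47° + T_B sin 63° = 792.8.
Substituting the horizontal relation into the vertical equation gives 1.378 T_B = 792.8, so T_B = 575.4 N.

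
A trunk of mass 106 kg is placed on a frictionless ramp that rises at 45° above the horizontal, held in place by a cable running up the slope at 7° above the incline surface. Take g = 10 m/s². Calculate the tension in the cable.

Take axes along and perpendicular to the incline. Weight components: W sin 45° = 749.5 N down-slope, W cos 45° = 749.5 N into the surface.
Along incline: T cos 7° = W sin 45° → T = 755.2 N.
Perpendicular: N = W cos 45° − T sin 7° = 657.5 N.

T ≈ 755 N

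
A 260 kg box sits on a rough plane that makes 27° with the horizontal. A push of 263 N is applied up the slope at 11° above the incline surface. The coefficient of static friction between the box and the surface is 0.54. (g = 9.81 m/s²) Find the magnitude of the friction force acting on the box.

f ≈ 900 N

Axes along / perpendicular to the incline. W sin 27° = 1158 N down-slope; W cos 27° = 2273 N into the surface.
Perpendicular: N = W cos 27° − P sin 11° = 2273 − 50.18 = 2222 N.
Along incline: P cos 11° + f = W sin 27° (friction acts up-slope) → f = 1158 − 258.2 = 899.8 N.
|f| = 899.8 N ≤ μN = 1200 N, so the box is indeed static.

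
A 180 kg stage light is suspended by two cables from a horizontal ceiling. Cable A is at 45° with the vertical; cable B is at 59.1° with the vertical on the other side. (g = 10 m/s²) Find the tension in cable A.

Angles from the horizontal: cable A is 90° − 45° = 45°, cable B is 90° − 59.1° = 30.9°.
Weight W = 180 × 10 = 1800 N acts straight down.
Horizontal: T_A cos 45° = T_B cos 30.9°  →  T_B = 0.8241 T_A.
Vertical: T_A sin 45° + T_B sin 30.9° = 1800.
Substituting the horizontal relation into the vertical equation gives 1.13 T_A = 1800, so T_A = 1592 N.

T_A ≈ 1590 N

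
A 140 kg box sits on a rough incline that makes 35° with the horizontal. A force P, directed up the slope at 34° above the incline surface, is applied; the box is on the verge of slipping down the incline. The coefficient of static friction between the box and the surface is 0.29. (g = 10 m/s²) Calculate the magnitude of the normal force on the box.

N ≈ 752 N

On the verge of sliding down the incline, friction equals μN and acts up the slope.
Perpendicular: N + P sin 34° = W cos 35° = 1147 N.
Along incline: P cos 34° + μN = W sin 35° with W sin 35° = 803 N.
Solving the pair for P and N: P = 705.4 N, N = 752.3 N (and f = μN = 218.2 N).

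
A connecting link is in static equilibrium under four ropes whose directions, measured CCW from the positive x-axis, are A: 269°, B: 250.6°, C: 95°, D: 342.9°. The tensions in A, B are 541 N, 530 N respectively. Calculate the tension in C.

T_C ≈ 1130 N

Resolve: ΣF_x = 541 cos 269° + 530 cos 250.6° + T_C cos 95° + T_D cos 342.9° = 0.
        ΣF_y = 541 sin 269° + 530 sin 250.6° + T_C sin 95° + T_D sin 342.9° = 0.
The known terms sum to (-185.5, -1041) N, so -0.0872 T_C + 0.9558 T_D = 185.5 and 0.9962 T_C − 0.2940 T_D = 1041.
Solving simultaneously: T_C = 1133 N, T_D = 297.3 N.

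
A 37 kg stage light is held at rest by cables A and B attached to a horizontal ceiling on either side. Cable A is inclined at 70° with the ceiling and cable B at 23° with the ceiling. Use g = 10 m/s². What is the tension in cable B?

Weight W = 37 × 10 = 370 N acts straight down.
Horizontal: T_A cos 70° = T_B cos 23°  →  T_A = 2.691 T_B.
Vertical: T_A sin 70° + T_B sin 23° = 370.
Substituting the horizontal relation into the vertical equation gives 2.92 T_B = 370, so T_B = 126.7 N.

T_B ≈ 127 N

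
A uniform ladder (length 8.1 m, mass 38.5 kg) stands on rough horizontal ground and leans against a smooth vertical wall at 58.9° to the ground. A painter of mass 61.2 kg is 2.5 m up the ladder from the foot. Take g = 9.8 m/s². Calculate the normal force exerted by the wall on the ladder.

Torques about the foot: N_wall · 8.1 sin 58.9° = 38.5×9.8×4.05 cos 58.9° + 61.2×9.8×2.5 cos 58.9° → N_wall = 225.47 N.

N_wall ≈ 225 N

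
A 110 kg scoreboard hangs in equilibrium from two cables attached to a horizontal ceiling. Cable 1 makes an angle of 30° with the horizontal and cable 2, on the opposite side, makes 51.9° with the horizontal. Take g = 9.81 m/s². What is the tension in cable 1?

Weight W = 110 × 9.81 = 1079 N acts straight down.
Horizontal: T_1 cos 30° = T_2 cos 51.9°  →  T_2 = 1.404 T_1.
Vertical: T_1 sin 30° + T_2 sin 51.9° = 1079.
Substituting the horizontal relation into the vertical equation gives 1.604 T_1 = 1079, so T_1 = 672.6 N.

T_1 ≈ 673 N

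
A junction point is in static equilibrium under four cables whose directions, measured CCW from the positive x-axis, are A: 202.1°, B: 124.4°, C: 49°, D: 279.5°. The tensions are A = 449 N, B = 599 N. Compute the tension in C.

Resolve: ΣF_x = 449 cos 202.1° + 599 cos 124.4° + T_C cos 49° + T_D cos 279.5° = 0.
        ΣF_y = 449 sin 202.1° + 599 sin 124.4° + T_C sin 49° + T_D sin 279.5° = 0.
The known terms sum to (-754.4, 325.3) N, so 0.6561 T_C + 0.1650 T_D = 754.4 and 0.7547 T_C − 0.9863 T_D = -325.3.
Solving simultaneously: T_C = 894.7 N, T_D = 1014 N.

T_C ≈ 895 N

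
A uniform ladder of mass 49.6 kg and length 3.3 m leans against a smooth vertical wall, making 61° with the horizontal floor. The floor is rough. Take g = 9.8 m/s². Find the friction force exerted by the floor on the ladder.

f ≈ 135 N

Torques about the foot: N_wall · 3.3 sin 61° = 49.6×9.8×1.65 cos 61° → N_wall = 134.72 N.
ΣF_x = 0: f_floor = N_wall = 134.72 N.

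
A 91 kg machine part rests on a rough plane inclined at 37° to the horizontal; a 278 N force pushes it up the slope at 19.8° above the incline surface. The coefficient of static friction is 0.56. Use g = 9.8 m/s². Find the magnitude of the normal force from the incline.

Axes along / perpendicular to the incline. W sin 37° = 536.7 N down-slope; W cos 37° = 712.2 N into the surface.
Perpendicular: N = W cos 37° − P sin 19.8° = 712.2 − 94.17 = 618.1 N.
Along incline: P cos 19.8° + f = W sin 37° (friction acts up-slope) → f = 536.7 − 261.6 = 275.1 N.
|f| = 275.1 N ≤ μN = 346.1 N, so the machine part is indeed static.

N ≈ 618 N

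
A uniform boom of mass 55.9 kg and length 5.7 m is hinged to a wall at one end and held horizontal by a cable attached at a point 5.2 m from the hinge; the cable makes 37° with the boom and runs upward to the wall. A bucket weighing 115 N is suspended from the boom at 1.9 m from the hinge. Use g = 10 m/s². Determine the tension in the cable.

Take torques about the hinge: T sin 37° · 5.2 = 55.9×10×2.85 + 115×1.9 = 1811.7 N·m.
So T = 1811.7 / (0.6018 × 5.2) = 578.91 N.

T ≈ 579 N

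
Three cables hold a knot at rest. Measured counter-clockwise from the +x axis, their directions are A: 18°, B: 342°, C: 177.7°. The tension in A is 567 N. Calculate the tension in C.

Resolve: ΣF_x = 567 cos 18° + T_B cos 342° + T_C cos 177.7° = 0.
        ΣF_y = 567 sin 18° + T_B sin 342° + T_C sin 177.7° = 0.
The known terms sum to (539.2, 175.2) N, so 0.9511 T_B − 0.9992 T_C = -539.2 and -0.3090 T_B + 0.0401 T_C = -175.2.
Solving simultaneously: T_B = 726.9 N, T_C = 1232 N.

T_C ≈ 1230 N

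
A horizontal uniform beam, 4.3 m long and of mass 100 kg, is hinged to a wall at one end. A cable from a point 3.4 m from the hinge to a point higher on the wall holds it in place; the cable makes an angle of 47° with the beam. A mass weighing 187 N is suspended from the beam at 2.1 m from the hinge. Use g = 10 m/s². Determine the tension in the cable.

Take torques about the hinge: T sin 47° · 3.4 = 100×10×2.15 + 187×2.1 = 2542.7 N·m.
So T = 2542.7 / (0.7314 × 3.4) = 1022.6 N.

T ≈ 1020 N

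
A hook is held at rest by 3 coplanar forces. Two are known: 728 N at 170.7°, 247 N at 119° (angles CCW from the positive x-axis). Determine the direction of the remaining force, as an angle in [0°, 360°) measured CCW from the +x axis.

Sum the known components: ΣF_x = -838.2 N, ΣF_y = 333.7 N.
For equilibrium the remaining force must supply (−ΣF_x, −ΣF_y) = (838.2, -333.7) N.
Magnitude = √((838.2)² + (-333.7)²) = 902.2 N; direction = atan2(-333.7, 838.2) = 338.3°.

θ ≈ 338°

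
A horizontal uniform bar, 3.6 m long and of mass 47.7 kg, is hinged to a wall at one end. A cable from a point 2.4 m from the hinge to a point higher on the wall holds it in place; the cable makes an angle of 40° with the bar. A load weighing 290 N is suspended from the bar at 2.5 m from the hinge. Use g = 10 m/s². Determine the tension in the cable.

T ≈ 1030 N

Take torques about the hinge: T sin 40° · 2.4 = 47.7×10×1.8 + 290×2.5 = 1583.6 N·m.
So T = 1583.6 / (0.6428 × 2.4) = 1026.5 N.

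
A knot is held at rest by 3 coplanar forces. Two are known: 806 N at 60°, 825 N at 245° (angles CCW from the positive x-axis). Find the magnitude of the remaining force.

F ≈ 73.6 N

Sum the known components: ΣF_x = 54.34 N, ΣF_y = -49.69 N.
For equilibrium the remaining force must supply (−ΣF_x, −ΣF_y) = (-54.34, 49.69) N.
Magnitude = √((-54.34)² + (49.69)²) = 73.63 N; direction = atan2(49.69, -54.34) = 137.6°.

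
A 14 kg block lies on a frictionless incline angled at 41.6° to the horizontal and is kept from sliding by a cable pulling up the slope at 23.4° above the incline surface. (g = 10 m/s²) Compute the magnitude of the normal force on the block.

Take axes along and perpendicular to the incline. Weight components: W sin 41.6° = 92.95 N down-slope, W cos 41.6° = 104.7 N into the surface.
Along incline: T cos 23.4° = W sin 41.6° → T = 101.3 N.
Perpendicular: N = W cos 41.6° − T sin 23.4° = 64.47 N.

N ≈ 64.5 N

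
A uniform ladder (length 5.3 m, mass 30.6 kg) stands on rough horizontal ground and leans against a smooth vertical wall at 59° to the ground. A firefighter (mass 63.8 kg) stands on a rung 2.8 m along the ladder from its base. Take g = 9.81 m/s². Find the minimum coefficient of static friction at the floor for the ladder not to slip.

μ_min ≈ 0.312

ΣF_y = 0: N_floor = 30.6×9.81 + 63.8×9.81 = 926.06 N.
Torques about the foot: N_wall · 5.3 sin 59° = 30.6×9.81×2.65 cos 59° + 63.8×9.81×2.8 cos 59° → N_wall = 288.86 N.
ΣF_x = 0: f_floor = N_wall = 288.86 N.
μ_min = f_floor / N_floor = 288.86 / 926.06 = 0.3119.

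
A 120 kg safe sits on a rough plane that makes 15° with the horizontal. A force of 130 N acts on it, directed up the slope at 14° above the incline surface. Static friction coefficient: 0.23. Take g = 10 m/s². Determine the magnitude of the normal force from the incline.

N ≈ 1130 N

Axes along / perpendicular to the incline. W sin 15° = 310.6 N down-slope; W cos 15° = 1159 N into the surface.
Perpendicular: N = W cos 15° − P sin 14° = 1159 − 31.45 = 1128 N.
Along incline: P cos 14° + f = W sin 15° (friction acts up-slope) → f = 310.6 − 126.1 = 184.4 N.
|f| = 184.4 N ≤ μN = 259.4 N, so the safe is indeed static.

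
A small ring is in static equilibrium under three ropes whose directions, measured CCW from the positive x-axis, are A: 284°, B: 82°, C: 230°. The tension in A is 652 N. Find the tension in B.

T_B ≈ 995 N

Resolve: ΣF_x = 652 cos 284° + T_B cos 82° + T_C cos 230° = 0.
        ΣF_y = 652 sin 284° + T_B sin 82° + T_C sin 230° = 0.
The known terms sum to (157.7, -632.6) N, so 0.1392 T_B − 0.6428 T_C = -157.7 and 0.9903 T_B − 0.7660 T_C = 632.6.
Solving simultaneously: T_B = 995.4 N, T_C = 460.9 N.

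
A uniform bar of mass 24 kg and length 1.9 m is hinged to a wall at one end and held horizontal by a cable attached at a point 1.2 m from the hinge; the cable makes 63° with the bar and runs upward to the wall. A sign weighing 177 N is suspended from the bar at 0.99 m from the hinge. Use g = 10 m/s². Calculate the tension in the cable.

Take torques about the hinge: T sin 63° · 1.2 = 24×10×0.95 + 177×0.99 = 403.23 N·m.
So T = 403.23 / (0.8910 × 1.2) = 377.13 N.

T ≈ 377 N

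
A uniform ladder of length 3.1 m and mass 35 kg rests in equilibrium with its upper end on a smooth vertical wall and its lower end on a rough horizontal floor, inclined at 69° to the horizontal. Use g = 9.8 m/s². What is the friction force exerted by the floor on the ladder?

Torques about the foot: N_wall · 3.1 sin 69° = 35×9.8×1.55 cos 69° → N_wall = 65.833 N.
ΣF_x = 0: f_floor = N_wall = 65.833 N.

f ≈ 65.8 N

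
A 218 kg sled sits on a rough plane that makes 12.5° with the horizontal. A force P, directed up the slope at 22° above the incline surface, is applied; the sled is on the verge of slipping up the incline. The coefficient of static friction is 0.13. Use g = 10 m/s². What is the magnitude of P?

On the verge of sliding up the incline, friction equals μN and acts down the slope.
Perpendicular: N + P sin 22° = W cos 12.5° = 2128 N.
Along incline: P cos 22° = W sin 12.5° + μN  with W sin 12.5° = 471.8 N.
Solving the pair for P and N: P = 767 N, N = 1841 N (and f = μN = 239.3 N).

P ≈ 767 N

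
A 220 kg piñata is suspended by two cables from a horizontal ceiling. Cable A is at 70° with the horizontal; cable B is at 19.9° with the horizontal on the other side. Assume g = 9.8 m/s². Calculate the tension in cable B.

T_B ≈ 737 N

Weight W = 220 × 9.8 = 2156 N acts straight down.
Horizontal: T_A cos 70° = T_B cos 19.9°  →  T_A = 2.749 T_B.
Vertical: T_A sin 70° + T_B sin 19.9° = 2156.
Substituting the horizontal relation into the vertical equation gives 2.924 T_B = 2156, so T_B = 737.4 N.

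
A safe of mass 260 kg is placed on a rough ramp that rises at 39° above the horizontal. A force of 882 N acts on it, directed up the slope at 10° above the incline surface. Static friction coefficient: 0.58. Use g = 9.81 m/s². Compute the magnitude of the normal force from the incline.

N ≈ 1830 N

Axes along / perpendicular to the incline. W sin 39° = 1605 N down-slope; W cos 39° = 1982 N into the surface.
Perpendicular: N = W cos 39° − P sin 10° = 1982 − 153.2 = 1829 N.
Along incline: P cos 10° + f = W sin 39° (friction acts up-slope) → f = 1605 − 868.6 = 736.5 N.
|f| = 736.5 N ≤ μN = 1061 N, so the safe is indeed static.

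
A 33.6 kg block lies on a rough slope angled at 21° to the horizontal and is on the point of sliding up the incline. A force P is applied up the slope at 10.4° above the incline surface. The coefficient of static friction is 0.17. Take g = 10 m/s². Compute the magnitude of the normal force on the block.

N ≈ 283 N

On the verge of sliding up the incline, friction equals μN and acts down the slope.
Perpendicular: N + P sin 10.4° = W cos 21° = 313.7 N.
Along incline: P cos 10.4° = W sin 21° + μN  with W sin 21° = 120.4 N.
Solving the pair for P and N: P = 171.3 N, N = 282.8 N (and f = μN = 48.07 N).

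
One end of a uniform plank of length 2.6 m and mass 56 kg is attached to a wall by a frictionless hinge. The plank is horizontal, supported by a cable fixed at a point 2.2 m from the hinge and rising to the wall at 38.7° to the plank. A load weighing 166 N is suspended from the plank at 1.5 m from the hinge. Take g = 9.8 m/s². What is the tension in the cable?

T ≈ 700 N

Take torques about the hinge: T sin 38.7° · 2.2 = 56×9.8×1.3 + 166×1.5 = 962.44 N·m.
So T = 962.44 / (0.6252 × 2.2) = 699.68 N.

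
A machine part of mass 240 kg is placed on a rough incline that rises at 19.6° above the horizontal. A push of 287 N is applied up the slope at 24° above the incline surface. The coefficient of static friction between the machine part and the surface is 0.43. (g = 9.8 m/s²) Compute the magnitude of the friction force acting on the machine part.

f ≈ 527 N

Axes along / perpendicular to the incline. W sin 19.6° = 789 N down-slope; W cos 19.6° = 2216 N into the surface.
Perpendicular: N = W cos 19.6° − P sin 24° = 2216 − 116.7 = 2099 N.
Along incline: P cos 24° + f = W sin 19.6° (friction acts up-slope) → f = 789 − 262.2 = 526.8 N.
|f| = 526.8 N ≤ μN = 902.6 N, so the machine part is indeed static.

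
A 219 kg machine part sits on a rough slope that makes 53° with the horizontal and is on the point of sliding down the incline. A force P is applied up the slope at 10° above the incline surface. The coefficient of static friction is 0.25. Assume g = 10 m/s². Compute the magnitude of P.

P ≈ 1510 N

On the verge of sliding down the incline, friction equals μN and acts up the slope.
Perpendicular: N + P sin 10° = W cos 53° = 1318 N.
Along incline: P cos 10° + μN = W sin 53° with W sin 53° = 1749 N.
Solving the pair for P and N: P = 1508 N, N = 1056 N (and f = μN = 264 N).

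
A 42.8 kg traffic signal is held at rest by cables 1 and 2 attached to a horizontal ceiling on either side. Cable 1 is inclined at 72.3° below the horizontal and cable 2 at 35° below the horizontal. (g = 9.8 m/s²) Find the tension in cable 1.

Weight W = 42.8 × 9.8 = 419.4 N acts straight down.
Horizontal: T_1 cos 72.3° = T_2 cos 35°  →  T_2 = 0.3712 T_1.
Vertical: T_1 sin 72.3° + T_2 sin 35° = 419.4.
Substituting the horizontal relation into the vertical equation gives 1.166 T_1 = 419.4, so T_1 = 359.9 N.

T_1 ≈ 360 N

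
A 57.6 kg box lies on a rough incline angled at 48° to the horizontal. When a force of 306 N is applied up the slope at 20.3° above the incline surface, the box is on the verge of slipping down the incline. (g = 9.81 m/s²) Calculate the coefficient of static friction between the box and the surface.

μ ≈ 0.489

On the verge of sliding down the incline, friction is at its maximum μN and acts up the slope.
Perpendicular to incline: N = W cos 48° − P sin 20.3° = 378.1 − 106.2 = 271.9 N.
Along incline: P cos 20.3° + μN = W sin 48° → μ = (W sin 48° − P cos 20.3°) / N = 0.4888.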